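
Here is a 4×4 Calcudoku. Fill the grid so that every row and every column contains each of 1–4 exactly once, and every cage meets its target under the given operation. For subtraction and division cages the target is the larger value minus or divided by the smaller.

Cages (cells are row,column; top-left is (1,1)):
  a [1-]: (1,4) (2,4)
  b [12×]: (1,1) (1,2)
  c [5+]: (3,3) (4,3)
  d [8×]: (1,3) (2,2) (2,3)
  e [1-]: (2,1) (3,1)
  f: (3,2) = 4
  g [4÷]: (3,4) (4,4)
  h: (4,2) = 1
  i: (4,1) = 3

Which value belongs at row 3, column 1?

2

F is a freebie; hence (3,2) = 4.
Row 3 already has 4, so (3,4) = 1.
Cage i is given, which forces (4,1) = 3.
Cage h is a single given cell, which forces (4,2) = 1.
1 is placed in column 4, leaving (4,4) = 4.
3 is placed in column 1, so (1,1) = 4.
Column 2 already has 4, which forces (1,2) = 3.
Row 1 already has 4, so (1,3) = 1.
3 is placed in row 1; hence (1,4) = 2.
Cage e's pair has difference 1, leaving (2,1) = 1.
1 is placed in column 2, which forces (2,2) = 2.
Column 3 now contains 1, so (2,3) = 4.
Column 4 now contains 2, so (2,4) = 3.
3 is placed in column 1, so (3,1) = 2.
The two cells of cage c must have sum 5, leaving (3,3) = 3.
Row 4 now contains 4; hence (4,3) = 2.
Completed grid: 4 3 1 2 / 1 2 4 3 / 2 4 3 1 / 3 1 2 4.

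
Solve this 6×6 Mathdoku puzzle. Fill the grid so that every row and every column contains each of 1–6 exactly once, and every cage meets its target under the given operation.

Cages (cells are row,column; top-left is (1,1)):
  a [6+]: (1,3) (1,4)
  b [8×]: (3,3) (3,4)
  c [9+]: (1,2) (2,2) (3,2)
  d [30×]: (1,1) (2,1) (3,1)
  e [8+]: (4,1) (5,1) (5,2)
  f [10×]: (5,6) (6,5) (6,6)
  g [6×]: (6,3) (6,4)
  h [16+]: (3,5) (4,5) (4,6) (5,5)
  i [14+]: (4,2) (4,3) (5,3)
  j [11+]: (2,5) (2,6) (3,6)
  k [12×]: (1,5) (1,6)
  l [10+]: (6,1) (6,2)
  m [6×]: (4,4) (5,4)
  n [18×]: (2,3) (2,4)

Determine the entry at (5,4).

1

In column 4, 5 can only go at (1,4), so (1,4) = 5.
Cage a's pair has sum 6, which forces (1,3) = 1.
In column 4, 4 can only go at (3,4), so (3,4) = 4.
Row 3 now contains 4, so (3,3) = 2.
The only place for 3 in row 6 is (6,3).
Column 3 now contains 3, so (2,3) = 6.
Cage n needs two cells with product 18, leaving (2,4) = 3.
The two cells of cage g must have product 6, which forces (6,4) = 2.
Cage i has sum 14, so (4,2) = 5.
Cage i has sum 14, so (4,3) = 4.
Cage i has sum 14, leaving (5,3) = 5.
The 3 cells of cage f must have product 10, leaving (5,6) = 2.
Row 4 needs a 2, and only (4,5) is open for it.
The 4 cells of cage h must have sum 16, which forces (3,5) = 5.
Row 3 already has 5; hence (3,6) = 6.
Column 6 now contains 6, which forces (4,6) = 3.
Column 5 now contains 5, so (6,5) = 1.
Row 6 already has 1; hence (6,6) = 5.
The two cells of cage k must have product 12, so (1,5) = 3.
Column 6 already has 3; hence (1,6) = 4.
Cage d has product 30, so (2,1) = 5.
1 is placed in column 5, leaving (2,5) = 4.
Cage j needs sum 11, leaving (2,6) = 1.
Row 4 already has 3, leaving (4,1) = 1.
Row 4 already has 1, which forces (4,4) = 6.
6 is placed in column 4; hence (5,4) = 1.
Cage h has sum 16; hence (5,5) = 6.
The 3 cells of cage d must have product 30, which forces (1,1) = 2.
Cage c needs sum 9, so (1,2) = 6.
Row 2 already has 4; hence (2,2) = 2.
Column 1 already has 1; hence (3,1) = 3.
Cage c needs sum 9, leaving (3,2) = 1.
3 is placed in column 1, so (5,1) = 4.
4 is placed in row 5, so (5,2) = 3.
Column 1 already has 4, which forces (6,1) = 6.
Column 2 now contains 6, leaving (6,2) = 4.
Filled in: 2 6 1 5 3 4 / 5 2 6 3 4 1 / 3 1 2 4 5 6 / 1 5 4 6 2 3 / 4 3 5 1 6 2 / 6 4 3 2 1 5.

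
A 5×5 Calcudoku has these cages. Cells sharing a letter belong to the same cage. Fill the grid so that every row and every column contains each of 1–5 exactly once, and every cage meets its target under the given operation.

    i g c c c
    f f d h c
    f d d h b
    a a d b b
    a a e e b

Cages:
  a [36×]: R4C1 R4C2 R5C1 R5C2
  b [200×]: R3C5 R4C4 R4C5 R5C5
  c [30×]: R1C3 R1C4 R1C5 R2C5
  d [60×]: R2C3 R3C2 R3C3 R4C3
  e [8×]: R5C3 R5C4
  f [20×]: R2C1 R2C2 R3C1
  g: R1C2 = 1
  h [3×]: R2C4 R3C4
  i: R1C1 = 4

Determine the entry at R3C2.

Cage i is a single given cell, leaving R1C1 = 4.
Cage g is given, which forces R1C2 = 1.
The 4 cells of cage b must have product 200; hence R4C4 = 5.
Cage c needs product 30, so R2C5 = 1.
1 is placed in row 2, which forces R2C1 = 5.
1 is placed in row 2; hence R2C4 = 3.
The two cells of cage h must have product 3, which forces R3C4 = 1.
Column 4 already has 3; hence R1C4 = 2.
Cage f has product 20; hence R2C2 = 2.
Row 2 already has 2, so R2C3 = 4.
Row 3 already has 1, so R3C1 = 2.
Column 3 already has 4, so R5C3 = 2.
Column 4 already has 2, so R5C4 = 4.
4 is placed in row 5, leaving R5C5 = 5.
Cage c has product 30, which forces R1C3 = 5.
5 is placed in column 5, leaving R1C5 = 3.
Column 3 now contains 5, leaving R3C3 = 3.
5 is placed in column 5, leaving R3C5 = 4.
Cage a has product 36; hence R4C1 = 3.
Cage a has product 36, so R4C2 = 4.
Cage d has product 60, leaving R4C3 = 1.
The 4 cells of cage b must have product 200, so R4C5 = 2.
Cage a needs product 36, leaving R5C1 = 1.
4 is placed in row 5, leaving R5C2 = 3.
Row 3 now contains 3, so R3C2 = 5.
Filled in: 4 1 5 2 3 / 5 2 4 3 1 / 2 5 3 1 4 / 3 4 1 5 2 / 1 3 2 4 5.

5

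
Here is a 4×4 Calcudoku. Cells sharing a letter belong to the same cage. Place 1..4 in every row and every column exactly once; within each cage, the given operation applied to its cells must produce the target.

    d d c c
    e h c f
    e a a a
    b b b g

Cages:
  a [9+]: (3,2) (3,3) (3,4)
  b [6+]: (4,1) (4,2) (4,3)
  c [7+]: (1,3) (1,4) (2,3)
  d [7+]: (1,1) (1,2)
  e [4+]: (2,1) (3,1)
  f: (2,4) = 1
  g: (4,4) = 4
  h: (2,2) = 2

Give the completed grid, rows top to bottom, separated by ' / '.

4 3 1 2 / 3 2 4 1 / 1 4 2 3 / 2 1 3 4

Cage h is a single given cell, so (2,2) = 2.
Cage f is a single given cell, which forces (2,4) = 1.
Cage g is given; hence (4,4) = 4.
Cage c has sum 7, leaving (1,3) = 1.
Row 2 already has 1; hence (2,1) = 3.
Row 2 already has 3; hence (2,3) = 4.
The two cells of cage e must have sum 4; hence (3,1) = 1.
Column 1 already has 1, so (4,1) = 2.
Row 4 already has 2, leaving (4,3) = 3.
Column 1 already has 3; hence (1,1) = 4.
Cage d needs two cells with sum 7, leaving (1,2) = 3.
The 3 cells of cage c must have sum 7, which forces (1,4) = 2.
Cage a has sum 9, so (3,2) = 4.
Column 3 now contains 3, so (3,3) = 2.
Cage a has sum 9; hence (3,4) = 3.
Row 4 already has 3, so (4,2) = 1.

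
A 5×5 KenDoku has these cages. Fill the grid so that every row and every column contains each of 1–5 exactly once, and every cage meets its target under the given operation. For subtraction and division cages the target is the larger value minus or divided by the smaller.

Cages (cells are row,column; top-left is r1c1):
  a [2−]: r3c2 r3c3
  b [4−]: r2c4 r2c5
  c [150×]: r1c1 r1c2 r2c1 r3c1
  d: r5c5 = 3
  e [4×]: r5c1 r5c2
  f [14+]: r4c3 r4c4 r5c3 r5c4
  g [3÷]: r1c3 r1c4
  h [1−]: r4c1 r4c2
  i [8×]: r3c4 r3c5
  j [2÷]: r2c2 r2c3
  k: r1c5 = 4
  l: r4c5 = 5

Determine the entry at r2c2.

4

Cage c has product 150, so r1c2 = 5.
K is a freebie; hence r1c5 = 4.
4 is placed in column 5, so r3c5 = 2.
Cage l is a single given cell, leaving r4c5 = 5.
D is a freebie, leaving r5c5 = 3.
The two cells of cage b must have difference 4, which forces r2c4 = 5.
Column 5 now contains 5, leaving r2c5 = 1.
Row 3 now contains 2, which forces r3c4 = 4.
Column 4 already has 4, which forces r5c4 = 2.
Cage c needs product 150, so r3c1 = 5.
Cage f needs sum 14, which forces r4c3 = 4.
Cage f has sum 14, so r4c4 = 3.
The 4 cells of cage f must have sum 14; hence r5c3 = 5.
Cage g's pair has quotient 3, leaving r1c3 = 3.
Column 4 now contains 3, which forces r1c4 = 1.
Cage j's pair has quotient 2, leaving r2c2 = 4.
Column 3 now contains 4, which forces r2c3 = 2.
Column 3 now contains 3; hence r3c3 = 1.
4 is placed in column 2, leaving r5c2 = 1.
Row 1 now contains 3, leaving r1c1 = 2.
Row 2 already has 2; hence r2c1 = 3.
1 is placed in row 3; hence r3c2 = 3.
Cage h needs two cells with difference 1, leaving r4c1 = 1.
1 is placed in column 2, which forces r4c2 = 2.
1 is placed in row 5, so r5c1 = 4.
Filled in: 2 5 3 1 4 / 3 4 2 5 1 / 5 3 1 4 2 / 1 2 4 3 5 / 4 1 5 2 3.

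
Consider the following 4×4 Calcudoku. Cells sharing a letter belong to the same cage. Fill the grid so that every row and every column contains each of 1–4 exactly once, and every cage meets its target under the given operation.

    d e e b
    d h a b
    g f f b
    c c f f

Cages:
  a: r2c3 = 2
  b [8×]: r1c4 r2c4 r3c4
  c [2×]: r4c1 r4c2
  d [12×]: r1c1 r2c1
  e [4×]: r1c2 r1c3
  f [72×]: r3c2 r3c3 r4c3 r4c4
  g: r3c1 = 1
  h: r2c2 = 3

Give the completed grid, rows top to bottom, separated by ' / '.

Cage h is given, which forces r2c2 = 3.
Cage a is a single given cell, leaving r2c3 = 2.
G is a freebie, so r3c1 = 1.
1 is placed in column 1, so r4c1 = 2.
2 is placed in row 4; hence r4c2 = 1.
Cage d's pair has product 12; hence r1c1 = 3.
Column 2 now contains 1, leaving r1c2 = 4.
The two cells of cage e must have product 4; hence r1c3 = 1.
Row 1 now contains 1, leaving r1c4 = 2.
Row 2 already has 3, leaving r2c1 = 4.
4 is placed in row 2, which forces r2c4 = 1.
The 4 cells of cage f must have product 72, which forces r3c2 = 2.
Cage f needs product 72, leaving r3c3 = 3.
Column 4 now contains 2, so r3c4 = 4.
Cage f needs product 72, so r4c3 = 4.
Cage f needs product 72; hence r4c4 = 3.

3 4 1 2 / 4 3 2 1 / 1 2 3 4 / 2 1 4 3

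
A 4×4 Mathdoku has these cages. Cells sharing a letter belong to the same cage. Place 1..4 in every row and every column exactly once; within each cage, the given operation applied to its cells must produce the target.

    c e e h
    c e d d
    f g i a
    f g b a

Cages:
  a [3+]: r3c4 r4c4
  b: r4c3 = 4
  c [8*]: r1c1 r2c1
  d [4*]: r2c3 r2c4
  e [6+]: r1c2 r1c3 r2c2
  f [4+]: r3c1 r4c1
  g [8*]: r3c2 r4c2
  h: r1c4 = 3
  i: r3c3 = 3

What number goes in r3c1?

1

Cage h is a single given cell; hence r1c4 = 3.
I is a freebie, so r3c3 = 3.
B is a freebie; hence r4c3 = 4.
4 is placed in column 3, leaving r2c3 = 1.
The two cells of cage d must have product 4, leaving r2c4 = 4.
3 is placed in row 3, leaving r3c1 = 1.
Cage g needs two cells with product 8, which forces r3c2 = 4.
Row 3 now contains 1, so r3c4 = 2.
The two cells of cage f must have sum 4; hence r4c1 = 3.
Row 4 now contains 4, so r4c2 = 2.
2 is placed in column 4, leaving r4c4 = 1.
The two cells of cage c must have product 8, which forces r1c1 = 4.
Column 2 already has 2; hence r1c2 = 1.
Column 3 already has 1, leaving r1c3 = 2.
Row 2 already has 4, so r2c1 = 2.
1 is placed in row 2, which forces r2c2 = 3.
Filled in: 4 1 2 3 / 2 3 1 4 / 1 4 3 2 / 3 2 4 1.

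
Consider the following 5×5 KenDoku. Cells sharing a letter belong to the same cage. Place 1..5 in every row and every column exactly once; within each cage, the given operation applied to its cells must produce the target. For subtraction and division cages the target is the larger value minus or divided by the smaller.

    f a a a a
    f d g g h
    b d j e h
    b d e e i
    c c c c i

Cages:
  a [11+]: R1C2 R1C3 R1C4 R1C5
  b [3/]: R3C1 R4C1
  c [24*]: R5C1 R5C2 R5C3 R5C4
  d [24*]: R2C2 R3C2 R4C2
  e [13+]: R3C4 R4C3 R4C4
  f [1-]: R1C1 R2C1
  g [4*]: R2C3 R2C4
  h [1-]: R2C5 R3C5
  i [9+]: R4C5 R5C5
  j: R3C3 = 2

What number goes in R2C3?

4

Cage j is a single given cell, which forces R3C3 = 2.
The only place for 4 in row 1 is R1C1.
The only place for 1 in row 4 is R4C1.
Column 1 already has 1, leaving R3C1 = 3.
Row 3 now contains 3, so R3C2 = 4.
Row 3 already has 4, leaving R3C4 = 5.
Row 3 now contains 5, so R3C5 = 1.
Column 4 already has 5, so R4C4 = 3.
Column 1 already has 3, leaving R5C1 = 2.
Column 1 already has 3, which forces R2C1 = 5.
The 3 cells of cage d must have product 24, leaving R2C2 = 3.
Cage h needs two cells with difference 1, so R2C5 = 2.
Row 4 already has 3, so R4C2 = 2.
Cage e needs sum 13, leaving R4C3 = 5.
Row 4 now contains 5, so R4C5 = 4.
Column 2 now contains 3, which forces R5C2 = 1.
Row 5 now contains 1; hence R5C4 = 4.
Column 5 now contains 4; hence R5C5 = 5.
Column 2 now contains 1; hence R1C2 = 5.
Cage a needs sum 11, which forces R1C3 = 1.
Cage a needs sum 11, leaving R1C4 = 2.
5 is placed in column 5; hence R1C5 = 3.
The two cells of cage g must have product 4; hence R2C3 = 4.
Column 4 now contains 4, so R2C4 = 1.
Row 5 now contains 4; hence R5C3 = 3.
The full grid is 4 5 1 2 3 / 5 3 4 1 2 / 3 4 2 5 1 / 1 2 5 3 4 / 2 1 3 4 5.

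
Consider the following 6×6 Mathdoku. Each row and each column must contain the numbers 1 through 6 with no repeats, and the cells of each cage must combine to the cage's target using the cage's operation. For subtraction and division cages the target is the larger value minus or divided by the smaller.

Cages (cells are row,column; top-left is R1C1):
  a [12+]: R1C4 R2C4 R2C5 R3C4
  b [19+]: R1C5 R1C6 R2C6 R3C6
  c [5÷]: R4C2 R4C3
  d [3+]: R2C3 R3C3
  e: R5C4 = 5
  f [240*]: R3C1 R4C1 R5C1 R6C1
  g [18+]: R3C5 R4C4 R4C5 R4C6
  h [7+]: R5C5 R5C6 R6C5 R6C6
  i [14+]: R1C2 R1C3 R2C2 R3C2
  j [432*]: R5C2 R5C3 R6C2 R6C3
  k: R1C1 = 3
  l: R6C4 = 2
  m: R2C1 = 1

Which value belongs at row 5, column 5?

2

Cage k is given, leaving R1C1 = 3.
M is a freebie, leaving R2C1 = 1.
Row 2 now contains 1, which forces R2C3 = 2.
Column 3 now contains 2, which forces R3C3 = 1.
1 is placed in column 3, which forces R4C3 = 5.
Cage e is a single given cell, leaving R5C4 = 5.
L is a freebie, which forces R6C4 = 2.
Cage a has sum 12, so R1C4 = 1.
Cage a needs sum 12, leaving R2C4 = 3.
Cage a has sum 12, so R2C5 = 4.
Cage a needs sum 12, which forces R3C4 = 4.
Row 4 now contains 5, so R4C2 = 1.
Column 4 already has 4, so R4C4 = 6.
The 4 cells of cage i must have sum 14; hence R1C2 = 2.
Cage i has sum 14, which forces R1C3 = 4.
Cage i has sum 14; hence R2C2 = 5.
Row 2 now contains 5, leaving R2C6 = 6.
Cage i needs sum 14, so R3C2 = 3.
The 4 cells of cage g must have sum 18, which forces R4C6 = 4.
The 4 cells of cage b must have sum 19, so R1C5 = 6.
Column 6 already has 6, so R1C6 = 5.
6 is placed in column 5; hence R3C5 = 5.
The 4 cells of cage b must have sum 19, so R3C6 = 2.
4 is placed in row 4, so R4C1 = 2.
Row 4 now contains 2, leaving R4C5 = 3.
Column 6 already has 2, which forces R5C6 = 1.
3 is placed in column 5, so R6C5 = 1.
1 is placed in column 6; hence R6C6 = 3.
Row 3 already has 5; hence R3C1 = 6.
Cage f has product 240, which forces R5C1 = 4.
Cage j has product 432, so R5C2 = 6.
Cage j has product 432; hence R5C3 = 3.
Row 5 now contains 1, which forces R5C5 = 2.
Cage f needs product 240, leaving R6C1 = 5.
The 4 cells of cage j must have product 432; hence R6C2 = 4.
3 is placed in row 6; hence R6C3 = 6.
Filled in: 3 2 4 1 6 5 / 1 5 2 3 4 6 / 6 3 1 4 5 2 / 2 1 5 6 3 4 / 4 6 3 5 2 1 / 5 4 6 2 1 3.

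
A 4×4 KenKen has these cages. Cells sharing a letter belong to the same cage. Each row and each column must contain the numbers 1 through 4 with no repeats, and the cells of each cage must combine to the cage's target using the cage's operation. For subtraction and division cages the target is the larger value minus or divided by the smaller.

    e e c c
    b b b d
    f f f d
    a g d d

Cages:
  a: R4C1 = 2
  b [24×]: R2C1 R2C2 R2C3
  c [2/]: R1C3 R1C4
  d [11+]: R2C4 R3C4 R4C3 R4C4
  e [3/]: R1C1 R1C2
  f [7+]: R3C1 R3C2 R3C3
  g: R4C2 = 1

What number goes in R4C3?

3

Cage a is a single given cell; hence R4C1 = 2.
G is a freebie, which forces R4C2 = 1.
Cage e needs two cells with quotient 3, leaving R1C1 = 1.
Column 2 now contains 1; hence R1C2 = 3.
Column 1 now contains 1; hence R3C1 = 4.
Row 3 already has 4, which forces R3C2 = 2.
2 is placed in row 3, which forces R3C3 = 1.
Row 3 already has 1; hence R3C4 = 3.
The 4 cells of cage d must have sum 11, which forces R4C3 = 3.
Cage d has sum 11, leaving R4C4 = 4.
Cage c's pair has quotient 2, leaving R1C3 = 4.
Column 4 now contains 4; hence R1C4 = 2.
4 is placed in column 1, leaving R2C1 = 3.
2 is placed in column 2; hence R2C2 = 4.
The 3 cells of cage b must have product 24; hence R2C3 = 2.
Column 4 now contains 3, leaving R2C4 = 1.
Filled in: 1 3 4 2 / 3 4 2 1 / 4 2 1 3 / 2 1 3 4.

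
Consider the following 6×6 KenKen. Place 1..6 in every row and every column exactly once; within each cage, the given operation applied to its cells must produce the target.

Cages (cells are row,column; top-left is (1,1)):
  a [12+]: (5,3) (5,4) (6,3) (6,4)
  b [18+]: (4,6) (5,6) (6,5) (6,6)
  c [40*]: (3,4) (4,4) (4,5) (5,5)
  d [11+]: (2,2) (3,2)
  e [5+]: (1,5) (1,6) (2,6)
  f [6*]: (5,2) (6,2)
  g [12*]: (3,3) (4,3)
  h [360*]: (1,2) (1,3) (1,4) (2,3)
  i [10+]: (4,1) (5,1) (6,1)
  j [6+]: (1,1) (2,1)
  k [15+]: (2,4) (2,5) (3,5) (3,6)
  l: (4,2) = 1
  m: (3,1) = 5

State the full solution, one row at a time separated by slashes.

Cage m is a single given cell, so (3,1) = 5.
5 is placed in row 3, leaving (3,2) = 6.
Cage l is a single given cell, leaving (4,2) = 1.
6 is placed in column 2; hence (2,2) = 5.
The only place for 1 in row 2 is (2,6).
The 3 cells of cage e must have sum 5, leaving (1,5) = 1.
Column 6 now contains 1, so (1,6) = 3.
Cage c has product 40, which forces (3,4) = 1.
The only place for 4 in column 2 is (1,2).
4 is placed in row 1, so (1,1) = 2.
The two cells of cage j must have sum 6, which forces (2,1) = 4.
Cage h has product 360, which forces (2,3) = 3.
The two cells of cage g must have product 12, which forces (3,3) = 2.
Cage k has sum 15; hence (3,5) = 3.
Cage k has sum 15; hence (3,6) = 4.
Cage g needs two cells with product 12, leaving (4,3) = 6.
Column 3 now contains 6, so (1,3) = 5.
Cage h needs product 360, which forces (1,4) = 6.
6 is placed in column 4, which forces (2,4) = 2.
Row 2 now contains 2; hence (2,5) = 6.
Row 4 already has 6; hence (4,1) = 3.
Cage b needs sum 18; hence (6,5) = 5.
Cage c needs product 40, which forces (4,4) = 5.
Row 4 now contains 5, which forces (4,6) = 2.
Column 6 already has 2; hence (6,6) = 6.
Row 4 now contains 2, which forces (4,5) = 4.
The 3 cells of cage i must have sum 10, which forces (5,1) = 6.
Cage c needs product 40; hence (5,5) = 2.
Column 6 now contains 6, leaving (5,6) = 5.
6 is placed in row 6, so (6,1) = 1.
1 is placed in row 6, which forces (6,3) = 4.
Row 6 already has 4, which forces (6,4) = 3.
2 is placed in row 5, so (5,2) = 3.
Column 3 already has 4, leaving (5,3) = 1.
3 is placed in column 4, which forces (5,4) = 4.
Row 6 now contains 3; hence (6,2) = 2.

2 4 5 6 1 3 / 4 5 3 2 6 1 / 5 6 2 1 3 4 / 3 1 6 5 4 2 / 6 3 1 4 2 5 / 1 2 4 3 5 6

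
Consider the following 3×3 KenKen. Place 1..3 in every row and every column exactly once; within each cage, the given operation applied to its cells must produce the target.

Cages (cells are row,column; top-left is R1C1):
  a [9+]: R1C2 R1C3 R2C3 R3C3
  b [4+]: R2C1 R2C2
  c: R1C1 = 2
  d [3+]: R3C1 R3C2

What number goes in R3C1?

Cage c is a single given cell, so R1C1 = 2.
Cage a has sum 9, so R1C2 = 3.
2 is placed in row 1; hence R1C3 = 1.
Column 2 now contains 3; hence R2C2 = 1.
2 is placed in column 1, so R3C1 = 1.
1 is placed in column 2, leaving R3C2 = 2.
2 is placed in row 3; hence R3C3 = 3.
Row 2 now contains 1, so R2C1 = 3.
Column 3 now contains 3, so R2C3 = 2.
Filled in: 2 3 1 / 3 1 2 / 1 2 3.

1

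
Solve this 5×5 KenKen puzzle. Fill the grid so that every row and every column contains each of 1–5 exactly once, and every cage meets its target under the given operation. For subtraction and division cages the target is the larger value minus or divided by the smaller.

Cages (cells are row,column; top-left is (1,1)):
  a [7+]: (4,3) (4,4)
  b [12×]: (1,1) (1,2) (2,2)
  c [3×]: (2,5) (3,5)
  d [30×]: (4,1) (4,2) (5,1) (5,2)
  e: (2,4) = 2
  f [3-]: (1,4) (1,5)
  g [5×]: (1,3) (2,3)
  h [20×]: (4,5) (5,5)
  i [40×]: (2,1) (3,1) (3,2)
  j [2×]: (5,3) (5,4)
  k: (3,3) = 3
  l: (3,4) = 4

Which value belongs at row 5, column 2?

3

Cage e is a single given cell, leaving (2,4) = 2.
Cage k is given, leaving (3,3) = 3.
Cage l is a single given cell, which forces (3,4) = 4.
Row 3 already has 3, which forces (3,5) = 1.
Column 4 already has 2, which forces (5,4) = 1.
Column 4 now contains 1, leaving (1,4) = 5.
Cage f needs two cells with difference 3, so (1,5) = 2.
The 3 cells of cage i must have product 40, so (2,1) = 4.
Column 5 already has 1, leaving (2,5) = 3.
Column 4 now contains 5, which forces (4,4) = 3.
Row 5 already has 1, which forces (5,3) = 2.
The 3 cells of cage b must have product 12, which forces (1,1) = 3.
The 3 cells of cage b must have product 12; hence (1,2) = 4.
5 is placed in row 1, so (1,3) = 1.
3 is placed in row 2, which forces (2,2) = 1.
The two cells of cage g must have product 5, so (2,3) = 5.
Column 2 already has 1; hence (4,2) = 2.
2 is placed in column 3, so (4,3) = 4.
4 is placed in row 4, so (4,5) = 5.
3 is placed in column 1, leaving (5,1) = 5.
Row 5 already has 5, which forces (5,2) = 3.
Column 5 already has 5, which forces (5,5) = 4.
5 is placed in column 1, leaving (3,1) = 2.
Column 2 already has 2; hence (3,2) = 5.
Row 4 already has 2, leaving (4,1) = 1.
Completed grid: 3 4 1 5 2 / 4 1 5 2 3 / 2 5 3 4 1 / 1 2 4 3 5 / 5 3 2 1 4.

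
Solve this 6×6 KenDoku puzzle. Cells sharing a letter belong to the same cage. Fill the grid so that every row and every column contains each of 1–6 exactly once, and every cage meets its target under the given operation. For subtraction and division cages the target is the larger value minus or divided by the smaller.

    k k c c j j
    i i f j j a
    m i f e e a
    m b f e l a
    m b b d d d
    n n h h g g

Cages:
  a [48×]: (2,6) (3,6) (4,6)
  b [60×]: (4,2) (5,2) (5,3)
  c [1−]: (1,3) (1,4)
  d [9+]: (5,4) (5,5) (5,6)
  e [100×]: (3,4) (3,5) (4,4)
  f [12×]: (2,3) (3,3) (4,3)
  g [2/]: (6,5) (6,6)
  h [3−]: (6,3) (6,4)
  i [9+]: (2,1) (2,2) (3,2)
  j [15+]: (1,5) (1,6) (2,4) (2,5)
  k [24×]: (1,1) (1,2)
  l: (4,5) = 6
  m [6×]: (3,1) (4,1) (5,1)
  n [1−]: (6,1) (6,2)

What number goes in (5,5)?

Cage e needs product 100; hence (3,4) = 4.
Cage e needs product 100, so (3,5) = 5.
The 3 cells of cage e must have product 100, which forces (4,4) = 5.
L is a freebie, leaving (4,5) = 6.
In row 1, 5 can only go at (1,6), so (1,6) = 5.
Column 6 needs a 3, and only (5,6) is open for it.
Cage d has sum 9; hence (5,4) = 2.
Cage d has sum 9, so (5,5) = 4.
The two cells of cage c must have difference 1; hence (1,3) = 2.
Cage j has sum 15, leaving (2,4) = 6.
Cage b needs product 60, which forces (4,2) = 2.
2 is placed in row 4; hence (4,6) = 4.
Row 5 now contains 2, which forces (5,1) = 1.
Cage f has product 12, leaving (2,3) = 4.
Column 6 now contains 4, leaving (2,6) = 2.
Cage m has product 6; hence (3,1) = 2.
Cage a needs product 48, which forces (3,6) = 6.
2 is placed in row 4, so (4,1) = 3.
Row 4 now contains 3; hence (4,3) = 1.
4 is placed in column 3; hence (6,3) = 6.
Column 6 already has 6, so (6,6) = 1.
Column 1 now contains 3, which forces (2,1) = 5.
Column 3 now contains 1, which forces (3,3) = 3.
Cage b has product 60, so (5,2) = 6.
Column 3 now contains 6, which forces (5,3) = 5.
Column 1 now contains 5; hence (6,1) = 4.
Row 6 already has 1, leaving (6,4) = 3.
Cage g's pair has quotient 2; hence (6,5) = 2.
Column 1 now contains 4; hence (1,1) = 6.
Column 2 now contains 6; hence (1,2) = 4.
3 is placed in column 4; hence (1,4) = 1.
Row 1 now contains 1, leaving (1,5) = 3.
Cage i needs sum 9, which forces (2,2) = 3.
3 is placed in column 5; hence (2,5) = 1.
Row 3 now contains 3; hence (3,2) = 1.
3 is placed in row 6, leaving (6,2) = 5.
The full grid is 6 4 2 1 3 5 / 5 3 4 6 1 2 / 2 1 3 4 5 6 / 3 2 1 5 6 4 / 1 6 5 2 4 3 / 4 5 6 3 2 1.

4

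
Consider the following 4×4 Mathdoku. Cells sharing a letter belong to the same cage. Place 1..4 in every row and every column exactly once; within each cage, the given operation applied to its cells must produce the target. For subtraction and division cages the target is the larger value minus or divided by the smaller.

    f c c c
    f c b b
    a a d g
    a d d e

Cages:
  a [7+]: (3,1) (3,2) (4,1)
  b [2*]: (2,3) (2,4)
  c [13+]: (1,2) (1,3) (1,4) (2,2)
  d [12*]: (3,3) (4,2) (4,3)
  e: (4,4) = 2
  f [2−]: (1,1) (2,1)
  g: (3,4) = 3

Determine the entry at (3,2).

Cage c needs sum 13, so (2,2) = 4.
G is a freebie, which forces (3,4) = 3.
E is a freebie, leaving (4,4) = 2.
Column 4 already has 2, so (1,4) = 4.
Cage b needs two cells with product 2, so (2,3) = 2.
Column 4 already has 2, leaving (2,4) = 1.
The two cells of cage f must have difference 2, which forces (1,1) = 1.
The 4 cells of cage c must have sum 13, leaving (1,2) = 2.
2 is placed in column 3, leaving (1,3) = 3.
Row 2 already has 1, so (2,1) = 3.
2 is placed in column 2, so (3,2) = 1.
Row 3 now contains 1, which forces (3,3) = 4.
Column 1 already has 1, leaving (4,1) = 4.
Column 2 now contains 1, so (4,2) = 3.
4 is placed in column 3, which forces (4,3) = 1.
Row 3 now contains 4, so (3,1) = 2.
Filled in: 1 2 3 4 / 3 4 2 1 / 2 1 4 3 / 4 3 1 2.

1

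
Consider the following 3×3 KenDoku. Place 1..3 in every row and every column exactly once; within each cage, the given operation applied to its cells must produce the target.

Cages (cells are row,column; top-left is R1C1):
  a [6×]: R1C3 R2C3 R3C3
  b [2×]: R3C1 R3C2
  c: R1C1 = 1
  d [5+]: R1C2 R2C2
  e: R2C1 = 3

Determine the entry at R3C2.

1

Cage c is a single given cell; hence R1C1 = 1.
E is a freebie, leaving R2C1 = 3.
3 is placed in row 2; hence R2C2 = 2.
Row 2 now contains 2, leaving R2C3 = 1.
Column 1 now contains 1; hence R3C1 = 2.
2 is placed in column 2, so R3C2 = 1.
2 is placed in row 3; hence R3C3 = 3.
2 is placed in column 2; hence R1C2 = 3.
Column 3 already has 3, so R1C3 = 2.
Filled in: 1 3 2 / 3 2 1 / 2 1 3.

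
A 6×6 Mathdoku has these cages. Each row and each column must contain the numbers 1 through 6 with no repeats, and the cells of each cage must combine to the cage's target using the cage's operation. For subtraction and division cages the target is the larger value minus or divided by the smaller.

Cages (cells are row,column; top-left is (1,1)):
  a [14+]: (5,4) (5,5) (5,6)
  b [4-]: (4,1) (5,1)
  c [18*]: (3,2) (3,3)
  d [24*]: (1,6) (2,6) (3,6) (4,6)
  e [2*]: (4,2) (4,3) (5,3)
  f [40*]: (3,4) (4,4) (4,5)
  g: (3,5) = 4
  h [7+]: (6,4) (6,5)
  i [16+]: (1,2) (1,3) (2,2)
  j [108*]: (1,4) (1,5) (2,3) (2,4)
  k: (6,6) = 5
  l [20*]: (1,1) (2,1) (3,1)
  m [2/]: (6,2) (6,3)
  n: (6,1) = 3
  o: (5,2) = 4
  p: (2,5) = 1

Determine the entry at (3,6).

Cage p is given, which forces (2,5) = 1.
Cage g is a single given cell, leaving (3,5) = 4.
Cage e has product 2, so (4,2) = 1.
Cage e has product 2, so (4,3) = 2.
2 is placed in row 4, which forces (4,5) = 5.
O is a freebie, so (5,2) = 4.
The 3 cells of cage e must have product 2; hence (5,3) = 1.
Cage n is given, so (6,1) = 3.
Cage k is given, which forces (6,6) = 5.
4 is placed in column 2, leaving (1,2) = 6.
Cage i has sum 16, which forces (1,3) = 5.
Cage i has sum 16, which forces (2,2) = 5.
6 is placed in column 2, so (3,2) = 3.
3 is placed in row 3, which forces (3,3) = 6.
The 3 cells of cage f must have product 40, leaving (3,4) = 2.
2 is placed in row 3, leaving (3,6) = 1.
5 is placed in row 4; hence (4,1) = 6.
5 is placed in row 4, which forces (4,4) = 4.
4 is placed in row 4, so (4,6) = 3.
Cage b's pair has difference 4, which forces (5,1) = 2.
Cage a has sum 14; hence (5,4) = 5.
Column 6 already has 3, which forces (5,6) = 6.
The two cells of cage m must have quotient 2, leaving (6,2) = 2.
Cage m's pair has quotient 2, leaving (6,3) = 4.
Cage h's pair has sum 7, which forces (6,4) = 1.
Cage h needs two cells with sum 7; hence (6,5) = 6.
The 3 cells of cage l must have product 20, which forces (1,1) = 1.
Column 4 already has 1, which forces (1,4) = 3.
Cage j has product 108, so (1,5) = 2.
Row 1 already has 2; hence (1,6) = 4.
Row 2 already has 5, so (2,1) = 4.
Column 3 already has 6; hence (2,3) = 3.
The 4 cells of cage j must have product 108, so (2,4) = 6.
Column 6 already has 4, so (2,6) = 2.
1 is placed in row 3, so (3,1) = 5.
Row 5 already has 6, leaving (5,5) = 3.
The full grid is 1 6 5 3 2 4 / 4 5 3 6 1 2 / 5 3 6 2 4 1 / 6 1 2 4 5 3 / 2 4 1 5 3 6 / 3 2 4 1 6 5.

1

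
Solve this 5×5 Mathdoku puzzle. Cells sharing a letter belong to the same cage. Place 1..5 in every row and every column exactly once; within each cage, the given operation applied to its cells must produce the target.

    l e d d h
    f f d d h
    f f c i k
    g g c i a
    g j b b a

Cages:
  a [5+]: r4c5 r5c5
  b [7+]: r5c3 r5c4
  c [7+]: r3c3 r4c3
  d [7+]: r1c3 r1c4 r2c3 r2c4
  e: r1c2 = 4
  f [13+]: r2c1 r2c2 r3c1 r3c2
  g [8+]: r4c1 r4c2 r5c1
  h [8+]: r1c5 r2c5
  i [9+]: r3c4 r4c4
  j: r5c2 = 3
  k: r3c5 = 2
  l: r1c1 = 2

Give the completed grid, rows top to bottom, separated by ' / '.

2 4 1 3 5 / 4 5 2 1 3 / 3 1 4 5 2 / 5 2 3 4 1 / 1 3 5 2 4

Cage l is a single given cell, which forces r1c1 = 2.
Cage e is given, leaving r1c2 = 4.
Cage k is given; hence r3c5 = 2.
Cage j is a single given cell; hence r5c2 = 3.
Row 1 needs a 5, and only r1c5 is open for it.
5 is placed in column 5, leaving r2c5 = 3.
The only place for 4 in row 2 is r2c1.
The 4 cells of cage f must have sum 13, which forces r3c1 = 3.
Cage g needs sum 8, leaving r4c2 = 2.
Cage c's pair has sum 7, so r3c3 = 4.
4 is placed in row 3; hence r3c4 = 5.
Cage c needs two cells with sum 7; hence r4c3 = 3.
5 is placed in column 4; hence r4c4 = 4.
4 is placed in row 4, leaving r4c5 = 1.
5 is placed in column 4, so r5c4 = 2.
Column 5 now contains 1, so r5c5 = 4.
Column 3 now contains 3, which forces r1c3 = 1.
Cage d has sum 7, so r1c4 = 3.
Cage f needs sum 13; hence r2c2 = 5.
The 4 cells of cage d must have sum 7, which forces r2c3 = 2.
Column 4 already has 2, leaving r2c4 = 1.
Row 3 now contains 5, which forces r3c2 = 1.
Row 4 already has 1, so r4c1 = 5.
Cage g has sum 8, so r5c1 = 1.
2 is placed in row 5, so r5c3 = 5.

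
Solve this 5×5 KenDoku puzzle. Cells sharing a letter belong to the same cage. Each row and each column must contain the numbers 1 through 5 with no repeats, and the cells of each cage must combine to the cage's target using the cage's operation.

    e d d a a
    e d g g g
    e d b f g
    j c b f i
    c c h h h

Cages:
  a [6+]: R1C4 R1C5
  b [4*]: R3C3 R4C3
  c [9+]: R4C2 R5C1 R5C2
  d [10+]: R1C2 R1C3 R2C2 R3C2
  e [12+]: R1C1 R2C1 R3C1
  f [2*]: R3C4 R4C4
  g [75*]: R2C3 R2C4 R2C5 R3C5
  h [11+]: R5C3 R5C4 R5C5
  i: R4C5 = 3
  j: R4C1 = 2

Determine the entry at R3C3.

1

The 4 cells of cage g must have product 75, which forces R3C5 = 5.
J is a freebie, which forces R4C1 = 2.
Row 4 already has 2, which forces R4C4 = 1.
Cage i is given, so R4C5 = 3.
Column 5 already has 3, leaving R2C5 = 1.
Cage b needs two cells with product 4, so R3C3 = 1.
1 is placed in column 4, which forces R3C4 = 2.
1 is placed in row 4, leaving R4C3 = 4.
Cage d has sum 10, so R1C2 = 1.
Cage a's pair has sum 6, so R1C4 = 4.
The two cells of cage a must have sum 6, so R1C5 = 2.
Row 4 already has 4; hence R4C2 = 5.
1 is placed in column 2; hence R5C2 = 3.
4 is placed in column 4, which forces R5C4 = 5.
Column 5 already has 2; hence R5C5 = 4.
Row 1 now contains 2, so R1C3 = 3.
The 4 cells of cage d must have sum 10, so R2C2 = 2.
The 4 cells of cage g must have product 75, leaving R2C3 = 5.
Column 4 already has 5; hence R2C4 = 3.
Column 2 now contains 3, so R3C2 = 4.
Row 5 now contains 3, which forces R5C1 = 1.
Row 5 now contains 5; hence R5C3 = 2.
3 is placed in row 1, leaving R1C1 = 5.
Row 2 already has 3; hence R2C1 = 4.
Row 3 already has 4, so R3C1 = 3.
The full grid is 5 1 3 4 2 / 4 2 5 3 1 / 3 4 1 2 5 / 2 5 4 1 3 / 1 3 2 5 4.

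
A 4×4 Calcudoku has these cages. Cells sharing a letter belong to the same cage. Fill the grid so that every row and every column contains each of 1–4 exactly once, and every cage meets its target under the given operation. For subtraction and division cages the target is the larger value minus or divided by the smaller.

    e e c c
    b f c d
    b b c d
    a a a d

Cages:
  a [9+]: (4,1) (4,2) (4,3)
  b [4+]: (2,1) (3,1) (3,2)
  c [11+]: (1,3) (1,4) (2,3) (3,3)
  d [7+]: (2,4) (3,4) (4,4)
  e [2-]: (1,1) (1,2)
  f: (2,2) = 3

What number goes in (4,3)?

Cage b has sum 4; hence (2,1) = 1.
Cage f is a single given cell, leaving (2,2) = 3.
Cage b needs sum 4, leaving (3,1) = 2.
The 3 cells of cage b must have sum 4; hence (3,2) = 1.
Row 3 already has 1, leaving (3,4) = 4.
The two cells of cage e must have difference 2, which forces (1,1) = 4.
Cage e's pair has difference 2, leaving (1,2) = 2.
4 is placed in row 1, leaving (1,3) = 1.
Row 1 now contains 2; hence (1,4) = 3.
Column 4 now contains 4, which forces (2,4) = 2.
4 is placed in row 3, leaving (3,3) = 3.
Column 1 already has 4, which forces (4,1) = 3.
Column 2 already has 2; hence (4,2) = 4.
Row 4 already has 4; hence (4,3) = 2.
Cage d needs sum 7, so (4,4) = 1.
Row 2 now contains 2, which forces (2,3) = 4.
Filled in: 4 2 1 3 / 1 3 4 2 / 2 1 3 4 / 3 4 2 1.

2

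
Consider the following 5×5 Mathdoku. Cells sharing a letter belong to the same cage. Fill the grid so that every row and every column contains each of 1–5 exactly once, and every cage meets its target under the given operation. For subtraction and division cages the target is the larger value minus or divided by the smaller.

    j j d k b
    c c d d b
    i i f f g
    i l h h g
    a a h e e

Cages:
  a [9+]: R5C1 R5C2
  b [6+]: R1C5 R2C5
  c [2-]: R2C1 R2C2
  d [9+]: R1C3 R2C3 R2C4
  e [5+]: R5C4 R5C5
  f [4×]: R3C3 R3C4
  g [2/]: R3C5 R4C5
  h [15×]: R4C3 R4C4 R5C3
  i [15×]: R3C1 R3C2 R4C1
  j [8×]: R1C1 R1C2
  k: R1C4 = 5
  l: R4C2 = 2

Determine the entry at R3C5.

K is a freebie; hence R1C4 = 5.
Cage l is a single given cell, so R4C2 = 2.
Cage j's pair has product 8, which forces R1C1 = 2.
2 is placed in column 2; hence R1C2 = 4.
Row 1 now contains 4, which forces R1C5 = 1.
Cage g needs two cells with quotient 2; hence R3C5 = 2.
1 is placed in column 5; hence R4C5 = 4.
Column 2 already has 4, which forces R5C2 = 5.
Column 5 now contains 4, so R5C5 = 3.
Row 1 already has 1, leaving R1C3 = 3.
Column 5 now contains 4, leaving R2C5 = 5.
Cage h needs product 15, leaving R4C3 = 5.
Cage h needs product 15, which forces R4C4 = 3.
Row 5 now contains 5; hence R5C1 = 4.
Row 5 already has 3, which forces R5C3 = 1.
The two cells of cage e must have sum 5; hence R5C4 = 2.
Cage d has sum 9; hence R2C3 = 2.
The 3 cells of cage d must have sum 9, which forces R2C4 = 4.
Cage i needs product 15, which forces R3C1 = 5.
Cage i needs product 15, leaving R3C2 = 3.
Column 3 now contains 1, which forces R3C3 = 4.
Cage f needs two cells with product 4, which forces R3C4 = 1.
Row 4 already has 3, which forces R4C1 = 1.
Column 1 now contains 1, so R2C1 = 3.
Column 2 already has 3, which forces R2C2 = 1.
Filled in: 2 4 3 5 1 / 3 1 2 4 5 / 5 3 4 1 2 / 1 2 5 3 4 / 4 5 1 2 3.

2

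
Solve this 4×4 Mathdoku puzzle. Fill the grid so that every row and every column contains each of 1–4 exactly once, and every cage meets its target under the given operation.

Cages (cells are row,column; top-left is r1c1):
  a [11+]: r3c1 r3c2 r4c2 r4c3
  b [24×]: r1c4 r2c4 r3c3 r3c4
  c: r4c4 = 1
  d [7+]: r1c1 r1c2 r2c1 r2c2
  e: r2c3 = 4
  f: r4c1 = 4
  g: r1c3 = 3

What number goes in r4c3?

G is a freebie, leaving r1c3 = 3.
Cage e is given; hence r2c3 = 4.
F is a freebie, which forces r4c1 = 4.
C is a freebie; hence r4c4 = 1.
The 4 cells of cage a must have sum 11; hence r3c1 = 2.
Cage a has sum 11, so r3c2 = 4.
The 4 cells of cage b must have product 24, leaving r3c3 = 1.
4 is placed in row 3; hence r3c4 = 3.
Cage a has sum 11, leaving r4c2 = 3.
1 is placed in row 4, leaving r4c3 = 2.
2 is placed in column 1, which forces r1c1 = 1.
Cage d has sum 7; hence r1c2 = 2.
Cage b has product 24, leaving r1c4 = 4.
Cage d needs sum 7, which forces r2c1 = 3.
3 is placed in column 2, leaving r2c2 = 1.
3 is placed in column 4, leaving r2c4 = 2.
The full grid is 1 2 3 4 / 3 1 4 2 / 2 4 1 3 / 4 3 2 1.

2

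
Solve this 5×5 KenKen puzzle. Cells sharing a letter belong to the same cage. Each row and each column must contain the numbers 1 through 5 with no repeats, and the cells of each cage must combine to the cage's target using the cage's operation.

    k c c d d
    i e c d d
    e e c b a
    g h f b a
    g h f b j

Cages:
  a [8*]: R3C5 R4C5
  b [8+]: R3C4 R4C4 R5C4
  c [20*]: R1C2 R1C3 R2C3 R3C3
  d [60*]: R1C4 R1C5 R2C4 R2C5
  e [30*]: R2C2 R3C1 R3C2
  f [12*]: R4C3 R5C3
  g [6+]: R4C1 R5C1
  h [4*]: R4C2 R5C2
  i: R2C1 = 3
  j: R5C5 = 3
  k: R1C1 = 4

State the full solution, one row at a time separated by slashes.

Cage k is a single given cell; hence R1C1 = 4.
Cage i is given; hence R2C1 = 3.
J is a freebie, so R5C5 = 3.
Cage d needs product 60; hence R1C4 = 3.
Cage e has product 30, which forces R3C2 = 3.
Cage f's pair has product 12, so R4C3 = 3.
3 is placed in row 5, which forces R5C3 = 4.
The 4 cells of cage c must have product 20, so R1C2 = 2.
2 is placed in column 2, leaving R2C2 = 5.
The two cells of cage h must have product 4; hence R4C2 = 4.
Row 4 now contains 4; hence R4C5 = 2.
Row 5 already has 4, so R5C2 = 1.
Cage d needs product 60; hence R1C5 = 5.
Cage e has product 30; hence R3C1 = 2.
Column 5 already has 2, so R3C5 = 4.
The two cells of cage g must have sum 6, so R4C1 = 1.
Row 4 already has 1; hence R4C4 = 5.
Row 5 now contains 1, leaving R5C1 = 5.
Column 4 already has 5, leaving R5C4 = 2.
5 is placed in row 1; hence R1C3 = 1.
Cage c needs product 20, so R2C3 = 2.
Cage d needs product 60, which forces R2C4 = 4.
4 is placed in column 5, leaving R2C5 = 1.
Cage c has product 20, which forces R3C3 = 5.
Column 4 already has 5, leaving R3C4 = 1.

4 2 1 3 5 / 3 5 2 4 1 / 2 3 5 1 4 / 1 4 3 5 2 / 5 1 4 2 3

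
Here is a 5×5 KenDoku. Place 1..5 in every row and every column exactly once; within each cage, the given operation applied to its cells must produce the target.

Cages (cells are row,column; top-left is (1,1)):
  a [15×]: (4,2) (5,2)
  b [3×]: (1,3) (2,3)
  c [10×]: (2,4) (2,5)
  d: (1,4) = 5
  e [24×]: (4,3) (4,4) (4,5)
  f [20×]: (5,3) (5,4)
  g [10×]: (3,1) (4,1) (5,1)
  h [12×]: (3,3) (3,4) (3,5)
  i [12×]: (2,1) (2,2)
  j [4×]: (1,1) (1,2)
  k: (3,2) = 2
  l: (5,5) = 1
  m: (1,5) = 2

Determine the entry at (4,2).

5

Cage d is given, so (1,4) = 5.
Cage m is a single given cell; hence (1,5) = 2.
Column 4 now contains 5; hence (2,4) = 2.
2 is placed in column 5; hence (2,5) = 5.
K is a freebie, leaving (3,2) = 2.
Column 4 now contains 5, so (5,4) = 4.
Cage l is a single given cell, which forces (5,5) = 1.
The 3 cells of cage e must have product 24, leaving (4,3) = 2.
4 is placed in column 4; hence (4,4) = 3.
The 3 cells of cage e must have product 24, so (4,5) = 4.
Row 5 already has 4; hence (5,3) = 5.
Cage h needs product 12, so (3,3) = 4.
3 is placed in column 4, so (3,4) = 1.
Column 5 now contains 4, leaving (3,5) = 3.
3 is placed in row 4, which forces (4,2) = 5.
Row 5 already has 5, so (5,1) = 2.
Row 5 already has 5; hence (5,2) = 3.
Cage i needs two cells with product 12, which forces (2,1) = 3.
Column 2 now contains 3, which forces (2,2) = 4.
3 is placed in row 2, leaving (2,3) = 1.
Row 3 now contains 1, leaving (3,1) = 5.
5 is placed in row 4; hence (4,1) = 1.
Column 1 already has 1; hence (1,1) = 4.
Column 2 now contains 4, so (1,2) = 1.
Column 3 now contains 1, which forces (1,3) = 3.
Filled in: 4 1 3 5 2 / 3 4 1 2 5 / 5 2 4 1 3 / 1 5 2 3 4 / 2 3 5 4 1.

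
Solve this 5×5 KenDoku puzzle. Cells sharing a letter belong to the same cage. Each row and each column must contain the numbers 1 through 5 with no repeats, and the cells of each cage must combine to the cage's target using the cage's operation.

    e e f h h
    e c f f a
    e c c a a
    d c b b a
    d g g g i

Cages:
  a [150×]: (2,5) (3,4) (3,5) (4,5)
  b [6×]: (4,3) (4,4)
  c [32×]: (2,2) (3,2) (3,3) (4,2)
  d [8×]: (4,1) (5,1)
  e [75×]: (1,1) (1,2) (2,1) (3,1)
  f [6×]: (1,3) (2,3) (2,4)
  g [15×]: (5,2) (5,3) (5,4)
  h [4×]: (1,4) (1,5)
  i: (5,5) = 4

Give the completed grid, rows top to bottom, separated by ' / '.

Cage e needs product 75, leaving (1,2) = 5.
Cage c has product 32, so (3,3) = 4.
The 4 cells of cage a must have product 150; hence (3,4) = 5.
Cage i is a single given cell, which forces (5,5) = 4.
Cage h needs two cells with product 4, so (1,4) = 4.
4 is placed in column 5, so (1,5) = 1.
The 4 cells of cage e must have product 75, so (2,1) = 5.
The two cells of cage d must have product 8, so (4,1) = 4.
Row 5 already has 4, so (5,1) = 2.
Cage g needs product 15, which forces (5,3) = 5.
1 is placed in row 1, leaving (1,1) = 3.
Row 1 already has 3, leaving (1,3) = 2.
Cage c has product 32, leaving (2,2) = 4.
Cage e has product 75, so (3,1) = 1.
1 is placed in row 3, leaving (3,2) = 2.
Row 3 already has 2, leaving (3,5) = 3.
Column 2 already has 2; hence (4,2) = 1.
2 is placed in column 3, so (4,3) = 3.
3 is placed in row 4; hence (4,4) = 2.
The 4 cells of cage a must have product 150, which forces (4,5) = 5.
1 is placed in column 2, which forces (5,2) = 3.
Row 5 now contains 3; hence (5,4) = 1.
Column 3 now contains 3; hence (2,3) = 1.
Column 4 already has 1, which forces (2,4) = 3.
3 is placed in column 5, which forces (2,5) = 2.

3 5 2 4 1 / 5 4 1 3 2 / 1 2 4 5 3 / 4 1 3 2 5 / 2 3 5 1 4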